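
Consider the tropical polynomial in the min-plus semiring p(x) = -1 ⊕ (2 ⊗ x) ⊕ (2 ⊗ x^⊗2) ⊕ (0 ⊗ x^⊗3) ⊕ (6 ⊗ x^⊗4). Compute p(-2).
p(-2) = -6

A tropical monomial a ⊗ x^⊗i evaluates to a + i · x. Evaluating each term at x = -2:
  Term 0 contributes -1 + 0 · -2 = -1
  Term 1 contributes 2 + 1 · -2 = 0
  Term 2 contributes 2 + 2 · -2 = -2
  Term 3 contributes 0 + 3 · -2 = -6
  Term 4 contributes 6 + 4 · -2 = -2
p(-2) = ⊕ of these = min[-1, 0, -2, -6, -2] = -6.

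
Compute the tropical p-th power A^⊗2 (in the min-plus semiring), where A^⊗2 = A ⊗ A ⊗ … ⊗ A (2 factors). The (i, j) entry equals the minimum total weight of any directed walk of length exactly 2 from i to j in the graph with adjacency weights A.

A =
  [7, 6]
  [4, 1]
A^⊗2 =
  [10, 7]
  [5, 2]

Each entry (A^⊗2)_ij equals the minimum over all length-2 walks i = v_0 → v_1 → … → v_2 = j of Σ_t A[v_t][v_{t+1}]. For example, for (i, j) = (0, 1) we minimise over 2 possible intermediate vertex sequences; the minimum is 7, attained along the walk 0 → 1 → 1.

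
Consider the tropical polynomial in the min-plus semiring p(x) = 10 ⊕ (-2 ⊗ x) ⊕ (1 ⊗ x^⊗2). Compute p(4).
p(4) = 2

A tropical monomial a ⊗ x^⊗i evaluates to a + i · x. Evaluating each term at x = 4:
  Term 0 contributes 10 + 0 · 4 = 10
  Term 1 contributes -2 + 1 · 4 = 2
  Term 2 contributes 1 + 2 · 4 = 9
p(4) = ⊕ of these = min[10, 2, 9] = 2.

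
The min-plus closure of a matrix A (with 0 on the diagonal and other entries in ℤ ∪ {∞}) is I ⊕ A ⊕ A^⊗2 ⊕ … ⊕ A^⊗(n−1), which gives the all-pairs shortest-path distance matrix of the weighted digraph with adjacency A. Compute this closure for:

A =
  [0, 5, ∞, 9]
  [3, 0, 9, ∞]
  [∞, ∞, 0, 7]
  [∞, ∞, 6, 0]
Closure =
  [0, 5, 14, 9]
  [3, 0, 9, 12]
  [∞, ∞, 0, 7]
  [∞, ∞, 6, 0]

This is the Floyd-Warshall all-pairs shortest-path computation. For each intermediate vertex k = 0, 1, …, 3, update dist[i][j] ← min(dist[i][j], dist[i][k] + dist[k][j]). The final matrix gives, for each (i, j), the minimum total weight of any directed path from i to j (possibly empty when i = j).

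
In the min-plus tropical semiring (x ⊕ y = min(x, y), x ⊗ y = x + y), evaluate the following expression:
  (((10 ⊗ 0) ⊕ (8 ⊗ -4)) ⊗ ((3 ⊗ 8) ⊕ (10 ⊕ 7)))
(((10 ⊗ 0) ⊕ (8 ⊗ -4)) ⊗ ((3 ⊗ 8) ⊕ (10 ⊕ 7))) = 11

Expand innermost to outermost. Recall ⊕ takes the minimum of its arguments and ⊗ takes their sum. Working out the expression (((10 ⊗ 0) ⊕ (8 ⊗ -4)) ⊗ ((3 ⊗ 8) ⊕ (10 ⊕ 7))) gives 11.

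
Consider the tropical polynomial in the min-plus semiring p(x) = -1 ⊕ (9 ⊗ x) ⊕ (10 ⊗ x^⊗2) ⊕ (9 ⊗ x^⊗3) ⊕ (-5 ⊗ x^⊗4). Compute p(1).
p(1) = -1

A tropical monomial a ⊗ x^⊗i evaluates to a + i · x. Evaluating each term at x = 1:
  Term 0 contributes -1 + 0 · 1 = -1
  Term 1 contributes 9 + 1 · 1 = 10
  Term 2 contributes 10 + 2 · 1 = 12
  Term 3 contributes 9 + 3 · 1 = 12
  Term 4 contributes -5 + 4 · 1 = -1
p(1) = ⊕ of these = min[-1, 10, 12, 12, -1] = -1.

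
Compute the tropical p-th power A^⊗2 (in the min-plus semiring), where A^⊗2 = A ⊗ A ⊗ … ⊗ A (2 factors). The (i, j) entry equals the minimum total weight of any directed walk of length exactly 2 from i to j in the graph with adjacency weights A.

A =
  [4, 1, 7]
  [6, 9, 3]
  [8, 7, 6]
A^⊗2 =
  [7, 5, 4]
  [10, 7, 9]
  [12, 9, 10]

Each entry (A^⊗2)_ij equals the minimum over all length-2 walks i = v_0 → v_1 → … → v_2 = j of Σ_t A[v_t][v_{t+1}]. For example, for (i, j) = (0, 2) we minimise over 3 possible intermediate vertex sequences; the minimum is 4, attained along the walk 0 → 1 → 2.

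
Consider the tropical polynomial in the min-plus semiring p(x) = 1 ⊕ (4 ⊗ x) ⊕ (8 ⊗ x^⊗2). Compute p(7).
p(7) = 1

A tropical monomial a ⊗ x^⊗i evaluates to a + i · x. Evaluating each term at x = 7:
  Term 0 contributes 1 + 0 · 7 = 1
  Term 1 contributes 4 + 1 · 7 = 11
  Term 2 contributes 8 + 2 · 7 = 22
p(7) = ⊕ of these = min[1, 11, 22] = 1.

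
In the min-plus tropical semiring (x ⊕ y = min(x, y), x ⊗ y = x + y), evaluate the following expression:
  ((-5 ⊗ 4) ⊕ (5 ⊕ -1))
((-5 ⊗ 4) ⊕ (5 ⊕ -1)) = -1

Expand innermost to outermost. Recall ⊕ takes the minimum of its arguments and ⊗ takes their sum. Working out the expression ((-5 ⊗ 4) ⊕ (5 ⊕ -1)) gives -1.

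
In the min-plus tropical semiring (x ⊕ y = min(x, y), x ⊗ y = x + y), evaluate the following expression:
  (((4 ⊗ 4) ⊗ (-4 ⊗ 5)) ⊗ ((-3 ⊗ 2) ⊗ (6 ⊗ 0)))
(((4 ⊗ 4) ⊗ (-4 ⊗ 5)) ⊗ ((-3 ⊗ 2) ⊗ (6 ⊗ 0))) = 14

Expand innermost to outermost. Recall ⊕ takes the minimum of its arguments and ⊗ takes their sum. Working out the expression (((4 ⊗ 4) ⊗ (-4 ⊗ 5)) ⊗ ((-3 ⊗ 2) ⊗ (6 ⊗ 0))) gives 14.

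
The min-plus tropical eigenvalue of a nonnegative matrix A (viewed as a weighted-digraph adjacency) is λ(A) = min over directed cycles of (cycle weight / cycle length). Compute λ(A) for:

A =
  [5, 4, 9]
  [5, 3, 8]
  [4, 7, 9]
λ(A) = 3

Enumerate directed cycles and compute their means (weight / length). Sample:
  cycle 0 → 0: weight = 5, length = 1, mean = 5/1 ≈ 5.000
  cycle 1 → 1: weight = 3, length = 1, mean = 3/1 ≈ 3.000
  cycle 2 → 2: weight = 9, length = 1, mean = 9/1 ≈ 9.000
  cycle 0 → 1 → 0: weight = 9, length = 2, mean = 9/2 ≈ 4.500
  cycle 0 → 2 → 0: weight = 13, length = 2, mean = 13/2 ≈ 6.500
  cycle 1 → 0 → 1: weight = 9, length = 2, mean = 9/2 ≈ 4.500
Minimum mean = 3.000, attained e.g. along the cycle 1 → 1 with weight 3 and length 1. So λ(A) = 3/1 = 3.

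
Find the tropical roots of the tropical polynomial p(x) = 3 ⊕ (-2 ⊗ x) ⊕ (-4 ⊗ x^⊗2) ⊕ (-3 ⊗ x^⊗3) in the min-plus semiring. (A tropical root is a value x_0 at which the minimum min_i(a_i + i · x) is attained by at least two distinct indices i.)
Roots: {-1, 2, 5}

Each tropical root is a break point of the lower envelope of the lines y = a_i + i · x (there are 4 lines, with slopes 0, 1, ..., 3). Only the lines that attain the minimum somewhere contribute to roots; other lines are dominated. Here the surviving (envelope) indices are i = 3, i = 2, i = 1, i = 0.
Intersections between consecutive envelope lines give the roots: for adjacent envelope indices i < j the intersection is x = (a_i − a_j) / (j − i). Reading off the sorted break points: {-1, 2, 5}.
Verification: at each break x_0, at least two indices attain the minimum of min_i(a_i + i · x_0).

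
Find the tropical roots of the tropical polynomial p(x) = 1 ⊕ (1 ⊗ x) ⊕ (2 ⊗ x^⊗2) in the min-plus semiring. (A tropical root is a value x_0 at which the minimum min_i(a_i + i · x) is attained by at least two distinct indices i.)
Roots: {-1, 0}

Each tropical root is a break point of the lower envelope of the lines y = a_i + i · x (there are 3 lines, with slopes 0, 1, ..., 2). Only the lines that attain the minimum somewhere contribute to roots; other lines are dominated. Here the surviving (envelope) indices are i = 2, i = 1, i = 0.
Intersections between consecutive envelope lines give the roots: for adjacent envelope indices i < j the intersection is x = (a_i − a_j) / (j − i). Reading off the sorted break points: {-1, 0}.
Verification: at each break x_0, at least two indices attain the minimum of min_i(a_i + i · x_0).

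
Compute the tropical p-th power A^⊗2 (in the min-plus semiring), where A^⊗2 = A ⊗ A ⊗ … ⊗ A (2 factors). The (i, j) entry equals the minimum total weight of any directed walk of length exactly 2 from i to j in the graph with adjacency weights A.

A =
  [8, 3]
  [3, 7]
A^⊗2 =
  [6, 10]
  [10, 6]

Each entry (A^⊗2)_ij equals the minimum over all length-2 walks i = v_0 → v_1 → … → v_2 = j of Σ_t A[v_t][v_{t+1}]. For example, for (i, j) = (0, 1) we minimise over 2 possible intermediate vertex sequences; the minimum is 10, attained along the walk 0 → 1 → 1.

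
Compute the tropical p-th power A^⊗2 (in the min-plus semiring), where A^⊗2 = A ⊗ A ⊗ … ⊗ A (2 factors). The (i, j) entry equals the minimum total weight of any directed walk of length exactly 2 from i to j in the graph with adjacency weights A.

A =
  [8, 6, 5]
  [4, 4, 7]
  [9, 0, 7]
A^⊗2 =
  [10, 5, 12]
  [8, 7, 9]
  [4, 4, 7]

Each entry (A^⊗2)_ij equals the minimum over all length-2 walks i = v_0 → v_1 → … → v_2 = j of Σ_t A[v_t][v_{t+1}]. For example, for (i, j) = (0, 2) we minimise over 3 possible intermediate vertex sequences; the minimum is 12, attained along the walk 0 → 2 → 2.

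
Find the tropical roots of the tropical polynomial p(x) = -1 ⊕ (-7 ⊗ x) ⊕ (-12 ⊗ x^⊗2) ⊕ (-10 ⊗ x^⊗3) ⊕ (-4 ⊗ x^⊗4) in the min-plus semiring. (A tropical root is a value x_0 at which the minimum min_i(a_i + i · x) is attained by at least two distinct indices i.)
Roots: {-6, -2, 5, 6}

Each tropical root is a break point of the lower envelope of the lines y = a_i + i · x (there are 5 lines, with slopes 0, 1, ..., 4). Only the lines that attain the minimum somewhere contribute to roots; other lines are dominated. Here the surviving (envelope) indices are i = 4, i = 3, i = 2, i = 1, i = 0.
Intersections between consecutive envelope lines give the roots: for adjacent envelope indices i < j the intersection is x = (a_i − a_j) / (j − i). Reading off the sorted break points: {-6, -2, 5, 6}.
Verification: at each break x_0, at least two indices attain the minimum of min_i(a_i + i · x_0).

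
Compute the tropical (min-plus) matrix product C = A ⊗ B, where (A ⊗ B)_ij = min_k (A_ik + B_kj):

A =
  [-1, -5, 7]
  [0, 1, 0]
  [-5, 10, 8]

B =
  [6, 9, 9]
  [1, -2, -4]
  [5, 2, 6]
A ⊗ B =
  [-4, -7, -9]
  [2, -1, -3]
  [1, 4, 4]

Apply the min-plus product entry-by-entry:
  C[0][0] = min over k of (A[0][0] + B[0][0] = -1 + 6 = 5, A[0][1] + B[1][0] = -5 + 1 = -4, A[0][2] + B[2][0] = 7 + 5 = 12) = -4 (attained at k = 1)
  C[0][1] = min over k of (A[0][0] + B[0][1] = -1 + 9 = 8, A[0][1] + B[1][1] = -5 + -2 = -7, A[0][2] + B[2][1] = 7 + 2 = 9) = -7 (attained at k = 1)
  C[0][2] = min over k of (A[0][0] + B[0][2] = -1 + 9 = 8, A[0][1] + B[1][2] = -5 + -4 = -9, A[0][2] + B[2][2] = 7 + 6 = 13) = -9 (attained at k = 1)
  C[1][0] = min over k of (A[1][0] + B[0][0] = 0 + 6 = 6, A[1][1] + B[1][0] = 1 + 1 = 2, A[1][2] + B[2][0] = 0 + 5 = 5) = 2 (attained at k = 1)
  C[1][1] = min over k of (A[1][0] + B[0][1] = 0 + 9 = 9, A[1][1] + B[1][1] = 1 + -2 = -1, A[1][2] + B[2][1] = 0 + 2 = 2) = -1 (attained at k = 1)
  C[1][2] = min over k of (A[1][0] + B[0][2] = 0 + 9 = 9, A[1][1] + B[1][2] = 1 + -4 = -3, A[1][2] + B[2][2] = 0 + 6 = 6) = -3 (attained at k = 1)
  C[2][0] = min over k of (A[2][0] + B[0][0] = -5 + 6 = 1, A[2][1] + B[1][0] = 10 + 1 = 11, A[2][2] + B[2][0] = 8 + 5 = 13) = 1 (attained at k = 0)
  C[2][1] = min over k of (A[2][0] + B[0][1] = -5 + 9 = 4, A[2][1] + B[1][1] = 10 + -2 = 8, A[2][2] + B[2][1] = 8 + 2 = 10) = 4 (attained at k = 0)
  C[2][2] = min over k of (A[2][0] + B[0][2] = -5 + 9 = 4, A[2][1] + B[1][2] = 10 + -4 = 6, A[2][2] + B[2][2] = 8 + 6 = 14) = 4 (attained at k = 0)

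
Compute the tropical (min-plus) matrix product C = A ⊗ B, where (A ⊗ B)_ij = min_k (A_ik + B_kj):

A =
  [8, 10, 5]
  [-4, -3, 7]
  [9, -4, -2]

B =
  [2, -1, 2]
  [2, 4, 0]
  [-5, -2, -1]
A ⊗ B =
  [0, 3, 4]
  [-2, -5, -3]
  [-7, -4, -4]

Apply the min-plus product entry-by-entry:
  C[0][0] = min over k of (A[0][0] + B[0][0] = 8 + 2 = 10, A[0][1] + B[1][0] = 10 + 2 = 12, A[0][2] + B[2][0] = 5 + -5 = 0) = 0 (attained at k = 2)
  C[0][1] = min over k of (A[0][0] + B[0][1] = 8 + -1 = 7, A[0][1] + B[1][1] = 10 + 4 = 14, A[0][2] + B[2][1] = 5 + -2 = 3) = 3 (attained at k = 2)
  C[0][2] = min over k of (A[0][0] + B[0][2] = 8 + 2 = 10, A[0][1] + B[1][2] = 10 + 0 = 10, A[0][2] + B[2][2] = 5 + -1 = 4) = 4 (attained at k = 2)
  C[1][0] = min over k of (A[1][0] + B[0][0] = -4 + 2 = -2, A[1][1] + B[1][0] = -3 + 2 = -1, A[1][2] + B[2][0] = 7 + -5 = 2) = -2 (attained at k = 0)
  C[1][1] = min over k of (A[1][0] + B[0][1] = -4 + -1 = -5, A[1][1] + B[1][1] = -3 + 4 = 1, A[1][2] + B[2][1] = 7 + -2 = 5) = -5 (attained at k = 0)
  C[1][2] = min over k of (A[1][0] + B[0][2] = -4 + 2 = -2, A[1][1] + B[1][2] = -3 + 0 = -3, A[1][2] + B[2][2] = 7 + -1 = 6) = -3 (attained at k = 1)
  C[2][0] = min over k of (A[2][0] + B[0][0] = 9 + 2 = 11, A[2][1] + B[1][0] = -4 + 2 = -2, A[2][2] + B[2][0] = -2 + -5 = -7) = -7 (attained at k = 2)
  C[2][1] = min over k of (A[2][0] + B[0][1] = 9 + -1 = 8, A[2][1] + B[1][1] = -4 + 4 = 0, A[2][2] + B[2][1] = -2 + -2 = -4) = -4 (attained at k = 2)
  C[2][2] = min over k of (A[2][0] + B[0][2] = 9 + 2 = 11, A[2][1] + B[1][2] = -4 + 0 = -4, A[2][2] + B[2][2] = -2 + -1 = -3) = -4 (attained at k = 1)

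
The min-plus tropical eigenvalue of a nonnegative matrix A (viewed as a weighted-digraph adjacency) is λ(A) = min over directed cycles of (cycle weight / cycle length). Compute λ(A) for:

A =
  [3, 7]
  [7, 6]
λ(A) = 3

Enumerate directed cycles and compute their means (weight / length). Sample:
  cycle 0 → 0: weight = 3, length = 1, mean = 3/1 ≈ 3.000
  cycle 1 → 1: weight = 6, length = 1, mean = 6/1 ≈ 6.000
  cycle 0 → 1 → 0: weight = 14, length = 2, mean = 14/2 ≈ 7.000
  cycle 1 → 0 → 1: weight = 14, length = 2, mean = 14/2 ≈ 7.000
Minimum mean = 3.000, attained e.g. along the cycle 0 → 0 with weight 3 and length 1. So λ(A) = 3/1 = 3.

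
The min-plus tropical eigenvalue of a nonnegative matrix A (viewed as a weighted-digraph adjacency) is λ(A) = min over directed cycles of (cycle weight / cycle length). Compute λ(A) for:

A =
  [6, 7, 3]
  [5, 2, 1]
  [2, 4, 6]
λ(A) = 2

Enumerate directed cycles and compute their means (weight / length). Sample:
  cycle 0 → 0: weight = 6, length = 1, mean = 6/1 ≈ 6.000
  cycle 1 → 1: weight = 2, length = 1, mean = 2/1 ≈ 2.000
  cycle 2 → 2: weight = 6, length = 1, mean = 6/1 ≈ 6.000
  cycle 0 → 1 → 0: weight = 12, length = 2, mean = 12/2 ≈ 6.000
  cycle 0 → 2 → 0: weight = 5, length = 2, mean = 5/2 ≈ 2.500
  cycle 1 → 0 → 1: weight = 12, length = 2, mean = 12/2 ≈ 6.000
Minimum mean = 2.000, attained e.g. along the cycle 1 → 1 with weight 2 and length 1. So λ(A) = 2/1 = 2.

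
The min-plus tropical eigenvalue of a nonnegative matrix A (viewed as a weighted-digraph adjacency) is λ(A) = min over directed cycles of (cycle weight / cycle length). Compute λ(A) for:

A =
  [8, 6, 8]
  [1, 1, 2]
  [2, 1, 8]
λ(A) = 1

Enumerate directed cycles and compute their means (weight / length). Sample:
  cycle 0 → 0: weight = 8, length = 1, mean = 8/1 ≈ 8.000
  cycle 1 → 1: weight = 1, length = 1, mean = 1/1 ≈ 1.000
  cycle 2 → 2: weight = 8, length = 1, mean = 8/1 ≈ 8.000
  cycle 0 → 1 → 0: weight = 7, length = 2, mean = 7/2 ≈ 3.500
  cycle 0 → 2 → 0: weight = 10, length = 2, mean = 10/2 ≈ 5.000
  cycle 1 → 0 → 1: weight = 7, length = 2, mean = 7/2 ≈ 3.500
Minimum mean = 1.000, attained e.g. along the cycle 1 → 1 with weight 1 and length 1. So λ(A) = 1/1 = 1.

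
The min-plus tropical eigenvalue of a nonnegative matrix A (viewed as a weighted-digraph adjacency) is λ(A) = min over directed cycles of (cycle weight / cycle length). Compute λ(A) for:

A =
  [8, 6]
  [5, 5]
λ(A) = 5

Enumerate directed cycles and compute their means (weight / length). Sample:
  cycle 0 → 0: weight = 8, length = 1, mean = 8/1 ≈ 8.000
  cycle 1 → 1: weight = 5, length = 1, mean = 5/1 ≈ 5.000
  cycle 0 → 1 → 0: weight = 11, length = 2, mean = 11/2 ≈ 5.500
  cycle 1 → 0 → 1: weight = 11, length = 2, mean = 11/2 ≈ 5.500
Minimum mean = 5.000, attained e.g. along the cycle 1 → 1 with weight 5 and length 1. So λ(A) = 5/1 = 5.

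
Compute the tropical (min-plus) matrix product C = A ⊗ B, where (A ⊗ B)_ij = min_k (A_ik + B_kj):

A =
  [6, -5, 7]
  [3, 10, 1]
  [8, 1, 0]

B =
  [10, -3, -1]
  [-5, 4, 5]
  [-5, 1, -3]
A ⊗ B =
  [-10, -1, 0]
  [-4, 0, -2]
  [-5, 1, -3]

Apply the min-plus product entry-by-entry:
  C[0][0] = min over k of (A[0][0] + B[0][0] = 6 + 10 = 16, A[0][1] + B[1][0] = -5 + -5 = -10, A[0][2] + B[2][0] = 7 + -5 = 2) = -10 (attained at k = 1)
  C[0][1] = min over k of (A[0][0] + B[0][1] = 6 + -3 = 3, A[0][1] + B[1][1] = -5 + 4 = -1, A[0][2] + B[2][1] = 7 + 1 = 8) = -1 (attained at k = 1)
  C[0][2] = min over k of (A[0][0] + B[0][2] = 6 + -1 = 5, A[0][1] + B[1][2] = -5 + 5 = 0, A[0][2] + B[2][2] = 7 + -3 = 4) = 0 (attained at k = 1)
  C[1][0] = min over k of (A[1][0] + B[0][0] = 3 + 10 = 13, A[1][1] + B[1][0] = 10 + -5 = 5, A[1][2] + B[2][0] = 1 + -5 = -4) = -4 (attained at k = 2)
  C[1][1] = min over k of (A[1][0] + B[0][1] = 3 + -3 = 0, A[1][1] + B[1][1] = 10 + 4 = 14, A[1][2] + B[2][1] = 1 + 1 = 2) = 0 (attained at k = 0)
  C[1][2] = min over k of (A[1][0] + B[0][2] = 3 + -1 = 2, A[1][1] + B[1][2] = 10 + 5 = 15, A[1][2] + B[2][2] = 1 + -3 = -2) = -2 (attained at k = 2)
  C[2][0] = min over k of (A[2][0] + B[0][0] = 8 + 10 = 18, A[2][1] + B[1][0] = 1 + -5 = -4, A[2][2] + B[2][0] = 0 + -5 = -5) = -5 (attained at k = 2)
  C[2][1] = min over k of (A[2][0] + B[0][1] = 8 + -3 = 5, A[2][1] + B[1][1] = 1 + 4 = 5, A[2][2] + B[2][1] = 0 + 1 = 1) = 1 (attained at k = 2)
  C[2][2] = min over k of (A[2][0] + B[0][2] = 8 + -1 = 7, A[2][1] + B[1][2] = 1 + 5 = 6, A[2][2] + B[2][2] = 0 + -3 = -3) = -3 (attained at k = 2)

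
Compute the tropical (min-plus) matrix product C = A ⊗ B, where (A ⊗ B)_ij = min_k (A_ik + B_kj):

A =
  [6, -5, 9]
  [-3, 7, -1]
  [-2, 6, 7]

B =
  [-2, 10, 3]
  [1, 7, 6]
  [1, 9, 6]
A ⊗ B =
  [-4, 2, 1]
  [-5, 7, 0]
  [-4, 8, 1]

Apply the min-plus product entry-by-entry:
  C[0][0] = min over k of (A[0][0] + B[0][0] = 6 + -2 = 4, A[0][1] + B[1][0] = -5 + 1 = -4, A[0][2] + B[2][0] = 9 + 1 = 10) = -4 (attained at k = 1)
  C[0][1] = min over k of (A[0][0] + B[0][1] = 6 + 10 = 16, A[0][1] + B[1][1] = -5 + 7 = 2, A[0][2] + B[2][1] = 9 + 9 = 18) = 2 (attained at k = 1)
  C[0][2] = min over k of (A[0][0] + B[0][2] = 6 + 3 = 9, A[0][1] + B[1][2] = -5 + 6 = 1, A[0][2] + B[2][2] = 9 + 6 = 15) = 1 (attained at k = 1)
  C[1][0] = min over k of (A[1][0] + B[0][0] = -3 + -2 = -5, A[1][1] + B[1][0] = 7 + 1 = 8, A[1][2] + B[2][0] = -1 + 1 = 0) = -5 (attained at k = 0)
  C[1][1] = min over k of (A[1][0] + B[0][1] = -3 + 10 = 7, A[1][1] + B[1][1] = 7 + 7 = 14, A[1][2] + B[2][1] = -1 + 9 = 8) = 7 (attained at k = 0)
  C[1][2] = min over k of (A[1][0] + B[0][2] = -3 + 3 = 0, A[1][1] + B[1][2] = 7 + 6 = 13, A[1][2] + B[2][2] = -1 + 6 = 5) = 0 (attained at k = 0)
  C[2][0] = min over k of (A[2][0] + B[0][0] = -2 + -2 = -4, A[2][1] + B[1][0] = 6 + 1 = 7, A[2][2] + B[2][0] = 7 + 1 = 8) = -4 (attained at k = 0)
  C[2][1] = min over k of (A[2][0] + B[0][1] = -2 + 10 = 8, A[2][1] + B[1][1] = 6 + 7 = 13, A[2][2] + B[2][1] = 7 + 9 = 16) = 8 (attained at k = 0)
  C[2][2] = min over k of (A[2][0] + B[0][2] = -2 + 3 = 1, A[2][1] + B[1][2] = 6 + 6 = 12, A[2][2] + B[2][2] = 7 + 6 = 13) = 1 (attained at k = 0)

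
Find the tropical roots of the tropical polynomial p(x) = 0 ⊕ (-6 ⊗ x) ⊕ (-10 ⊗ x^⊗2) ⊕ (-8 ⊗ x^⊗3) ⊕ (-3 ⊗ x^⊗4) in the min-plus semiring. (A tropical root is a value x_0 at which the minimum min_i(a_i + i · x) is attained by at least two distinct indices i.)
Roots: {-5, -2, 4, 6}

Each tropical root is a break point of the lower envelope of the lines y = a_i + i · x (there are 5 lines, with slopes 0, 1, ..., 4). Only the lines that attain the minimum somewhere contribute to roots; other lines are dominated. Here the surviving (envelope) indices are i = 4, i = 3, i = 2, i = 1, i = 0.
Intersections between consecutive envelope lines give the roots: for adjacent envelope indices i < j the intersection is x = (a_i − a_j) / (j − i). Reading off the sorted break points: {-5, -2, 4, 6}.
Verification: at each break x_0, at least two indices attain the minimum of min_i(a_i + i · x_0).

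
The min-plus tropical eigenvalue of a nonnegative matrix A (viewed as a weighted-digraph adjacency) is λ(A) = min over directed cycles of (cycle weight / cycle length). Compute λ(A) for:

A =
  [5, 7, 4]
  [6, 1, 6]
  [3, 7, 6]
λ(A) = 1

Enumerate directed cycles and compute their means (weight / length). Sample:
  cycle 0 → 0: weight = 5, length = 1, mean = 5/1 ≈ 5.000
  cycle 1 → 1: weight = 1, length = 1, mean = 1/1 ≈ 1.000
  cycle 2 → 2: weight = 6, length = 1, mean = 6/1 ≈ 6.000
  cycle 0 → 1 → 0: weight = 13, length = 2, mean = 13/2 ≈ 6.500
  cycle 0 → 2 → 0: weight = 7, length = 2, mean = 7/2 ≈ 3.500
  cycle 1 → 0 → 1: weight = 13, length = 2, mean = 13/2 ≈ 6.500
Minimum mean = 1.000, attained e.g. along the cycle 1 → 1 with weight 1 and length 1. So λ(A) = 1/1 = 1.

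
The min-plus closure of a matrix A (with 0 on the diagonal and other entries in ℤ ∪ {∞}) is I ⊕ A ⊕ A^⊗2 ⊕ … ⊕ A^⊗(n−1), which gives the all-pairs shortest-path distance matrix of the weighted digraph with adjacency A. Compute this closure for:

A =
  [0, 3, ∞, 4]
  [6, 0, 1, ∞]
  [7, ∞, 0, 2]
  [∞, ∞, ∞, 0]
Closure =
  [0, 3, 4, 4]
  [6, 0, 1, 3]
  [7, 10, 0, 2]
  [∞, ∞, ∞, 0]

This is the Floyd-Warshall all-pairs shortest-path computation. For each intermediate vertex k = 0, 1, …, 3, update dist[i][j] ← min(dist[i][j], dist[i][k] + dist[k][j]). The final matrix gives, for each (i, j), the minimum total weight of any directed path from i to j (possibly empty when i = j).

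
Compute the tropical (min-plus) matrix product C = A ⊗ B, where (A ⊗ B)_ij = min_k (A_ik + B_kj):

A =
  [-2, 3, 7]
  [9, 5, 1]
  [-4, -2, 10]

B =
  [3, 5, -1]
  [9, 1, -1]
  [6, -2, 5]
A ⊗ B =
  [1, 3, -3]
  [7, -1, 4]
  [-1, -1, -5]

Apply the min-plus product entry-by-entry:
  C[0][0] = min over k of (A[0][0] + B[0][0] = -2 + 3 = 1, A[0][1] + B[1][0] = 3 + 9 = 12, A[0][2] + B[2][0] = 7 + 6 = 13) = 1 (attained at k = 0)
  C[0][1] = min over k of (A[0][0] + B[0][1] = -2 + 5 = 3, A[0][1] + B[1][1] = 3 + 1 = 4, A[0][2] + B[2][1] = 7 + -2 = 5) = 3 (attained at k = 0)
  C[0][2] = min over k of (A[0][0] + B[0][2] = -2 + -1 = -3, A[0][1] + B[1][2] = 3 + -1 = 2, A[0][2] + B[2][2] = 7 + 5 = 12) = -3 (attained at k = 0)
  C[1][0] = min over k of (A[1][0] + B[0][0] = 9 + 3 = 12, A[1][1] + B[1][0] = 5 + 9 = 14, A[1][2] + B[2][0] = 1 + 6 = 7) = 7 (attained at k = 2)
  C[1][1] = min over k of (A[1][0] + B[0][1] = 9 + 5 = 14, A[1][1] + B[1][1] = 5 + 1 = 6, A[1][2] + B[2][1] = 1 + -2 = -1) = -1 (attained at k = 2)
  C[1][2] = min over k of (A[1][0] + B[0][2] = 9 + -1 = 8, A[1][1] + B[1][2] = 5 + -1 = 4, A[1][2] + B[2][2] = 1 + 5 = 6) = 4 (attained at k = 1)
  C[2][0] = min over k of (A[2][0] + B[0][0] = -4 + 3 = -1, A[2][1] + B[1][0] = -2 + 9 = 7, A[2][2] + B[2][0] = 10 + 6 = 16) = -1 (attained at k = 0)
  C[2][1] = min over k of (A[2][0] + B[0][1] = -4 + 5 = 1, A[2][1] + B[1][1] = -2 + 1 = -1, A[2][2] + B[2][1] = 10 + -2 = 8) = -1 (attained at k = 1)
  C[2][2] = min over k of (A[2][0] + B[0][2] = -4 + -1 = -5, A[2][1] + B[1][2] = -2 + -1 = -3, A[2][2] + B[2][2] = 10 + 5 = 15) = -5 (attained at k = 0)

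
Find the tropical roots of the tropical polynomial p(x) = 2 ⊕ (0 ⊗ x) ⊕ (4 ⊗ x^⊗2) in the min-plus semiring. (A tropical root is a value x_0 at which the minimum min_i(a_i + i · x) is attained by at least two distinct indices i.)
Roots: {-4, 2}

Each tropical root is a break point of the lower envelope of the lines y = a_i + i · x (there are 3 lines, with slopes 0, 1, ..., 2). Only the lines that attain the minimum somewhere contribute to roots; other lines are dominated. Here the surviving (envelope) indices are i = 2, i = 1, i = 0.
Intersections between consecutive envelope lines give the roots: for adjacent envelope indices i < j the intersection is x = (a_i − a_j) / (j − i). Reading off the sorted break points: {-4, 2}.
Verification: at each break x_0, at least two indices attain the minimum of min_i(a_i + i · x_0).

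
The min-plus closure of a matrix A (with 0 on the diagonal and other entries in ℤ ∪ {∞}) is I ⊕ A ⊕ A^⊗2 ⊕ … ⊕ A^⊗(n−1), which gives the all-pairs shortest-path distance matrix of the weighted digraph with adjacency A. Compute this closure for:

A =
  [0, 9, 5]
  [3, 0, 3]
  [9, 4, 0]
Closure =
  [0, 9, 5]
  [3, 0, 3]
  [7, 4, 0]

This is the Floyd-Warshall all-pairs shortest-path computation. For each intermediate vertex k = 0, 1, …, 2, update dist[i][j] ← min(dist[i][j], dist[i][k] + dist[k][j]). The final matrix gives, for each (i, j), the minimum total weight of any directed path from i to j (possibly empty when i = j).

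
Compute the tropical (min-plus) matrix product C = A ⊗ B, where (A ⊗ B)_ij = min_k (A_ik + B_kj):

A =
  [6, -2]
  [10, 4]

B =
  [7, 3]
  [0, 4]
A ⊗ B =
  [-2, 2]
  [4, 8]

Apply the min-plus product entry-by-entry:
  C[0][0] = min over k of (A[0][0] + B[0][0] = 6 + 7 = 13, A[0][1] + B[1][0] = -2 + 0 = -2) = -2 (attained at k = 1)
  C[0][1] = min over k of (A[0][0] + B[0][1] = 6 + 3 = 9, A[0][1] + B[1][1] = -2 + 4 = 2) = 2 (attained at k = 1)
  C[1][0] = min over k of (A[1][0] + B[0][0] = 10 + 7 = 17, A[1][1] + B[1][0] = 4 + 0 = 4) = 4 (attained at k = 1)
  C[1][1] = min over k of (A[1][0] + B[0][1] = 10 + 3 = 13, A[1][1] + B[1][1] = 4 + 4 = 8) = 8 (attained at k = 1)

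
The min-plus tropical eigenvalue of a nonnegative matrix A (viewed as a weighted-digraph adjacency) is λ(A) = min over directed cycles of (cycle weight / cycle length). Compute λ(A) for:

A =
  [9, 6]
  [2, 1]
λ(A) = 1

Enumerate directed cycles and compute their means (weight / length). Sample:
  cycle 0 → 0: weight = 9, length = 1, mean = 9/1 ≈ 9.000
  cycle 1 → 1: weight = 1, length = 1, mean = 1/1 ≈ 1.000
  cycle 0 → 1 → 0: weight = 8, length = 2, mean = 8/2 ≈ 4.000
  cycle 1 → 0 → 1: weight = 8, length = 2, mean = 8/2 ≈ 4.000
Minimum mean = 1.000, attained e.g. along the cycle 1 → 1 with weight 1 and length 1. So λ(A) = 1/1 = 1.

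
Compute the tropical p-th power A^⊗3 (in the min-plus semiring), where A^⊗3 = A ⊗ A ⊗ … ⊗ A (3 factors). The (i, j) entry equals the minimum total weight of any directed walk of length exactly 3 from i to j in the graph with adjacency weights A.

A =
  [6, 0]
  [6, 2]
A^⊗3 =
  [8, 4]
  [10, 6]

Each entry (A^⊗3)_ij equals the minimum over all length-3 walks i = v_0 → v_1 → … → v_3 = j of Σ_t A[v_t][v_{t+1}]. For example, for (i, j) = (0, 1) we minimise over 4 possible intermediate vertex sequences; the minimum is 4, attained along the walk 0 → 1 → 1 → 1.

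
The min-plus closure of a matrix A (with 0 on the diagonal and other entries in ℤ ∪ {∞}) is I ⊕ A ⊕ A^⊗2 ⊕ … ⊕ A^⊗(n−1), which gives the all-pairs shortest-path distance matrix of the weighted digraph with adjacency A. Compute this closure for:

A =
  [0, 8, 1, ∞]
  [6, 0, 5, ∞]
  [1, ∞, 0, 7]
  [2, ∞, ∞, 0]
Closure =
  [0, 8, 1, 8]
  [6, 0, 5, 12]
  [1, 9, 0, 7]
  [2, 10, 3, 0]

This is the Floyd-Warshall all-pairs shortest-path computation. For each intermediate vertex k = 0, 1, …, 3, update dist[i][j] ← min(dist[i][j], dist[i][k] + dist[k][j]). The final matrix gives, for each (i, j), the minimum total weight of any directed path from i to j (possibly empty when i = j).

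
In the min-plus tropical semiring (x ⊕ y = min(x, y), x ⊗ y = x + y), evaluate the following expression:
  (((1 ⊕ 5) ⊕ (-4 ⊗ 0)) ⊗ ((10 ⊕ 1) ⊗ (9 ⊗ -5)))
(((1 ⊕ 5) ⊕ (-4 ⊗ 0)) ⊗ ((10 ⊕ 1) ⊗ (9 ⊗ -5))) = 1

Expand innermost to outermost. Recall ⊕ takes the minimum of its arguments and ⊗ takes their sum. Working out the expression (((1 ⊕ 5) ⊕ (-4 ⊗ 0)) ⊗ ((10 ⊕ 1) ⊗ (9 ⊗ -5))) gives 1.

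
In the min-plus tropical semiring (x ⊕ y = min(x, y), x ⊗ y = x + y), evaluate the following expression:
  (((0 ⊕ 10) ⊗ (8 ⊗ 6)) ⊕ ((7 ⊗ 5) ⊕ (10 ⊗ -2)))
(((0 ⊕ 10) ⊗ (8 ⊗ 6)) ⊕ ((7 ⊗ 5) ⊕ (10 ⊗ -2))) = 8

Expand innermost to outermost. Recall ⊕ takes the minimum of its arguments and ⊗ takes their sum. Working out the expression (((0 ⊕ 10) ⊗ (8 ⊗ 6)) ⊕ ((7 ⊗ 5) ⊕ (10 ⊗ -2))) gives 8.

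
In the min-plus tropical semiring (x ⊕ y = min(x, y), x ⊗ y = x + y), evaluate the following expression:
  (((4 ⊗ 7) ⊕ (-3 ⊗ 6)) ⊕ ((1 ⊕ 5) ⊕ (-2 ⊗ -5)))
(((4 ⊗ 7) ⊕ (-3 ⊗ 6)) ⊕ ((1 ⊕ 5) ⊕ (-2 ⊗ -5))) = -7

Expand innermost to outermost. Recall ⊕ takes the minimum of its arguments and ⊗ takes their sum. Working out the expression (((4 ⊗ 7) ⊕ (-3 ⊗ 6)) ⊕ ((1 ⊕ 5) ⊕ (-2 ⊗ -5))) gives -7.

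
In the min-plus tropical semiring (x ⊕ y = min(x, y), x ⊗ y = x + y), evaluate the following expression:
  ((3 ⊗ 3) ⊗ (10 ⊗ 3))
((3 ⊗ 3) ⊗ (10 ⊗ 3)) = 19

Expand innermost to outermost. Recall ⊕ takes the minimum of its arguments and ⊗ takes their sum. Working out the expression ((3 ⊗ 3) ⊗ (10 ⊗ 3)) gives 19.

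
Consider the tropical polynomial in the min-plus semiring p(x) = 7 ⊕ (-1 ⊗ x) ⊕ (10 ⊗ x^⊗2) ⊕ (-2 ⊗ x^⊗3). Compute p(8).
p(8) = 7

A tropical monomial a ⊗ x^⊗i evaluates to a + i · x. Evaluating each term at x = 8:
  Term 0 contributes 7 + 0 · 8 = 7
  Term 1 contributes -1 + 1 · 8 = 7
  Term 2 contributes 10 + 2 · 8 = 26
  Term 3 contributes -2 + 3 · 8 = 22
p(8) = ⊕ of these = min[7, 7, 26, 22] = 7.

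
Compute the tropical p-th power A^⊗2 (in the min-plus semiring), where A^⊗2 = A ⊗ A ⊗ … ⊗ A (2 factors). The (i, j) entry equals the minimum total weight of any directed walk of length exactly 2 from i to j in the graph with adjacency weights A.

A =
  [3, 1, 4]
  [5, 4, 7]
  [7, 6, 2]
A^⊗2 =
  [6, 4, 6]
  [8, 6, 9]
  [9, 8, 4]

Each entry (A^⊗2)_ij equals the minimum over all length-2 walks i = v_0 → v_1 → … → v_2 = j of Σ_t A[v_t][v_{t+1}]. For example, for (i, j) = (0, 2) we minimise over 3 possible intermediate vertex sequences; the minimum is 6, attained along the walk 0 → 2 → 2.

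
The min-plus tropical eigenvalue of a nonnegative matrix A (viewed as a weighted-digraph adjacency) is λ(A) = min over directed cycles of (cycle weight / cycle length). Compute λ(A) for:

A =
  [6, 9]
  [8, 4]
λ(A) = 4

Enumerate directed cycles and compute their means (weight / length). Sample:
  cycle 0 → 0: weight = 6, length = 1, mean = 6/1 ≈ 6.000
  cycle 1 → 1: weight = 4, length = 1, mean = 4/1 ≈ 4.000
  cycle 0 → 1 → 0: weight = 17, length = 2, mean = 17/2 ≈ 8.500
  cycle 1 → 0 → 1: weight = 17, length = 2, mean = 17/2 ≈ 8.500
Minimum mean = 4.000, attained e.g. along the cycle 1 → 1 with weight 4 and length 1. So λ(A) = 4/1 = 4.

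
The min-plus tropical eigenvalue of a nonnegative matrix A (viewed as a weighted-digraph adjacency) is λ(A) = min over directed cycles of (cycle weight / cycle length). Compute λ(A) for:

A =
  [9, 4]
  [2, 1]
λ(A) = 1

Enumerate directed cycles and compute their means (weight / length). Sample:
  cycle 0 → 0: weight = 9, length = 1, mean = 9/1 ≈ 9.000
  cycle 1 → 1: weight = 1, length = 1, mean = 1/1 ≈ 1.000
  cycle 0 → 1 → 0: weight = 6, length = 2, mean = 6/2 ≈ 3.000
  cycle 1 → 0 → 1: weight = 6, length = 2, mean = 6/2 ≈ 3.000
Minimum mean = 1.000, attained e.g. along the cycle 1 → 1 with weight 1 and length 1. So λ(A) = 1/1 = 1.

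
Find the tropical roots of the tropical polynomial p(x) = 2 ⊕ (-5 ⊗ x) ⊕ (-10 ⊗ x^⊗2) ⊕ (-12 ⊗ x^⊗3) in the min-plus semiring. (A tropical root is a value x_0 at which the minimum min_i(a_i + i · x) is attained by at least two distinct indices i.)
Roots: {2, 5, 7}

Each tropical root is a break point of the lower envelope of the lines y = a_i + i · x (there are 4 lines, with slopes 0, 1, ..., 3). Only the lines that attain the minimum somewhere contribute to roots; other lines are dominated. Here the surviving (envelope) indices are i = 3, i = 2, i = 1, i = 0.
Intersections between consecutive envelope lines give the roots: for adjacent envelope indices i < j the intersection is x = (a_i − a_j) / (j − i). Reading off the sorted break points: {2, 5, 7}.
Verification: at each break x_0, at least two indices attain the minimum of min_i(a_i + i · x_0).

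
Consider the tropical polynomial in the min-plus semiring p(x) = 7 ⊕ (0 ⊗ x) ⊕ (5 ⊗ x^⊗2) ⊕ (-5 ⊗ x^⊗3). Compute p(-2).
p(-2) = -11

A tropical monomial a ⊗ x^⊗i evaluates to a + i · x. Evaluating each term at x = -2:
  Term 0 contributes 7 + 0 · -2 = 7
  Term 1 contributes 0 + 1 · -2 = -2
  Term 2 contributes 5 + 2 · -2 = 1
  Term 3 contributes -5 + 3 · -2 = -11
p(-2) = ⊕ of these = min[7, -2, 1, -11] = -11.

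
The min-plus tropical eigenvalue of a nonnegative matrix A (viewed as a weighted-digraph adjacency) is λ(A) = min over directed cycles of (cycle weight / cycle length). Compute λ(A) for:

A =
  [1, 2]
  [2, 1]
λ(A) = 1

Enumerate directed cycles and compute their means (weight / length). Sample:
  cycle 0 → 0: weight = 1, length = 1, mean = 1/1 ≈ 1.000
  cycle 1 → 1: weight = 1, length = 1, mean = 1/1 ≈ 1.000
  cycle 0 → 1 → 0: weight = 4, length = 2, mean = 4/2 ≈ 2.000
  cycle 1 → 0 → 1: weight = 4, length = 2, mean = 4/2 ≈ 2.000
Minimum mean = 1.000, attained e.g. along the cycle 0 → 0 with weight 1 and length 1. So λ(A) = 1/1 = 1.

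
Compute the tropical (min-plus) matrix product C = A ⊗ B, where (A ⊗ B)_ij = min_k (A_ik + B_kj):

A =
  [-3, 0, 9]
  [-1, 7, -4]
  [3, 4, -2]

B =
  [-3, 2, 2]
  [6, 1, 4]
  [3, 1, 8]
A ⊗ B =
  [-6, -1, -1]
  [-4, -3, 1]
  [0, -1, 5]

Apply the min-plus product entry-by-entry:
  C[0][0] = min over k of (A[0][0] + B[0][0] = -3 + -3 = -6, A[0][1] + B[1][0] = 0 + 6 = 6, A[0][2] + B[2][0] = 9 + 3 = 12) = -6 (attained at k = 0)
  C[0][1] = min over k of (A[0][0] + B[0][1] = -3 + 2 = -1, A[0][1] + B[1][1] = 0 + 1 = 1, A[0][2] + B[2][1] = 9 + 1 = 10) = -1 (attained at k = 0)
  C[0][2] = min over k of (A[0][0] + B[0][2] = -3 + 2 = -1, A[0][1] + B[1][2] = 0 + 4 = 4, A[0][2] + B[2][2] = 9 + 8 = 17) = -1 (attained at k = 0)
  C[1][0] = min over k of (A[1][0] + B[0][0] = -1 + -3 = -4, A[1][1] + B[1][0] = 7 + 6 = 13, A[1][2] + B[2][0] = -4 + 3 = -1) = -4 (attained at k = 0)
  C[1][1] = min over k of (A[1][0] + B[0][1] = -1 + 2 = 1, A[1][1] + B[1][1] = 7 + 1 = 8, A[1][2] + B[2][1] = -4 + 1 = -3) = -3 (attained at k = 2)
  C[1][2] = min over k of (A[1][0] + B[0][2] = -1 + 2 = 1, A[1][1] + B[1][2] = 7 + 4 = 11, A[1][2] + B[2][2] = -4 + 8 = 4) = 1 (attained at k = 0)
  C[2][0] = min over k of (A[2][0] + B[0][0] = 3 + -3 = 0, A[2][1] + B[1][0] = 4 + 6 = 10, A[2][2] + B[2][0] = -2 + 3 = 1) = 0 (attained at k = 0)
  C[2][1] = min over k of (A[2][0] + B[0][1] = 3 + 2 = 5, A[2][1] + B[1][1] = 4 + 1 = 5, A[2][2] + B[2][1] = -2 + 1 = -1) = -1 (attained at k = 2)
  C[2][2] = min over k of (A[2][0] + B[0][2] = 3 + 2 = 5, A[2][1] + B[1][2] = 4 + 4 = 8, A[2][2] + B[2][2] = -2 + 8 = 6) = 5 (attained at k = 0)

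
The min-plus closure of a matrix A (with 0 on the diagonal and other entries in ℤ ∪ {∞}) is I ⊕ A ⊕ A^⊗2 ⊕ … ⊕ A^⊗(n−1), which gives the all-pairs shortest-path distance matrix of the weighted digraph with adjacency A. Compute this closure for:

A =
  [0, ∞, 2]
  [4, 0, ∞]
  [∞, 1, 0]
Closure =
  [0, 3, 2]
  [4, 0, 6]
  [5, 1, 0]

This is the Floyd-Warshall all-pairs shortest-path computation. For each intermediate vertex k = 0, 1, …, 2, update dist[i][j] ← min(dist[i][j], dist[i][k] + dist[k][j]). The final matrix gives, for each (i, j), the minimum total weight of any directed path from i to j (possibly empty when i = j).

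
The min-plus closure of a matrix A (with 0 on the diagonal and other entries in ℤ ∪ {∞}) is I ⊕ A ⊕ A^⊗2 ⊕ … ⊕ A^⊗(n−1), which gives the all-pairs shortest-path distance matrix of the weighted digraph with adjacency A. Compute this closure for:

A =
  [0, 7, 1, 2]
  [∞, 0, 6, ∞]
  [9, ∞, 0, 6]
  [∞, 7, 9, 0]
Closure =
  [0, 7, 1, 2]
  [15, 0, 6, 12]
  [9, 13, 0, 6]
  [18, 7, 9, 0]

This is the Floyd-Warshall all-pairs shortest-path computation. For each intermediate vertex k = 0, 1, …, 3, update dist[i][j] ← min(dist[i][j], dist[i][k] + dist[k][j]). The final matrix gives, for each (i, j), the minimum total weight of any directed path from i to j (possibly empty when i = j).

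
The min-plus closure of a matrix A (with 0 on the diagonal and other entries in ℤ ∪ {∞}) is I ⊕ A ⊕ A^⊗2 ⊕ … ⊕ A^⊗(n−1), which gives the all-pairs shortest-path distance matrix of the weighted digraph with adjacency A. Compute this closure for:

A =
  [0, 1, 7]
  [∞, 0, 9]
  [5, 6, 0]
Closure =
  [0, 1, 7]
  [14, 0, 9]
  [5, 6, 0]

This is the Floyd-Warshall all-pairs shortest-path computation. For each intermediate vertex k = 0, 1, …, 2, update dist[i][j] ← min(dist[i][j], dist[i][k] + dist[k][j]). The final matrix gives, for each (i, j), the minimum total weight of any directed path from i to j (possibly empty when i = j).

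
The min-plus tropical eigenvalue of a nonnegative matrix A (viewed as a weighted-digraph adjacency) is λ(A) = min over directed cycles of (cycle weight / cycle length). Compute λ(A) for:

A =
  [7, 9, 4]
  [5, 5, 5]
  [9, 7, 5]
λ(A) = 5

Enumerate directed cycles and compute their means (weight / length). Sample:
  cycle 0 → 0: weight = 7, length = 1, mean = 7/1 ≈ 7.000
  cycle 1 → 1: weight = 5, length = 1, mean = 5/1 ≈ 5.000
  cycle 2 → 2: weight = 5, length = 1, mean = 5/1 ≈ 5.000
  cycle 0 → 1 → 0: weight = 14, length = 2, mean = 14/2 ≈ 7.000
  cycle 0 → 2 → 0: weight = 13, length = 2, mean = 13/2 ≈ 6.500
  cycle 1 → 0 → 1: weight = 14, length = 2, mean = 14/2 ≈ 7.000
Minimum mean = 5.000, attained e.g. along the cycle 1 → 1 with weight 5 and length 1. So λ(A) = 5/1 = 5.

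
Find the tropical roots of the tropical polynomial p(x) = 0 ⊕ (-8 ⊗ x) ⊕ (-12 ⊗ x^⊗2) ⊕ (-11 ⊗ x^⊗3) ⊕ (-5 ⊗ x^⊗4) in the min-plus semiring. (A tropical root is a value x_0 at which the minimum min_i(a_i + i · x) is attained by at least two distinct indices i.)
Roots: {-6, -1, 4, 8}

Each tropical root is a break point of the lower envelope of the lines y = a_i + i · x (there are 5 lines, with slopes 0, 1, ..., 4). Only the lines that attain the minimum somewhere contribute to roots; other lines are dominated. Here the surviving (envelope) indices are i = 4, i = 3, i = 2, i = 1, i = 0.
Intersections between consecutive envelope lines give the roots: for adjacent envelope indices i < j the intersection is x = (a_i − a_j) / (j − i). Reading off the sorted break points: {-6, -1, 4, 8}.
Verification: at each break x_0, at least two indices attain the minimum of min_i(a_i + i · x_0).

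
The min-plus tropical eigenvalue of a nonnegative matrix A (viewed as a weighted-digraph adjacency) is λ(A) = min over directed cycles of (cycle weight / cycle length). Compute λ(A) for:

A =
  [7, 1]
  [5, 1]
λ(A) = 1

Enumerate directed cycles and compute their means (weight / length). Sample:
  cycle 0 → 0: weight = 7, length = 1, mean = 7/1 ≈ 7.000
  cycle 1 → 1: weight = 1, length = 1, mean = 1/1 ≈ 1.000
  cycle 0 → 1 → 0: weight = 6, length = 2, mean = 6/2 ≈ 3.000
  cycle 1 → 0 → 1: weight = 6, length = 2, mean = 6/2 ≈ 3.000
Minimum mean = 1.000, attained e.g. along the cycle 1 → 1 with weight 1 and length 1. So λ(A) = 1/1 = 1.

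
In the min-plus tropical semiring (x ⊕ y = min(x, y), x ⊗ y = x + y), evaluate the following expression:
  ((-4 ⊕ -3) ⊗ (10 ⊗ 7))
((-4 ⊕ -3) ⊗ (10 ⊗ 7)) = 13

Expand innermost to outermost. Recall ⊕ takes the minimum of its arguments and ⊗ takes their sum. Working out the expression ((-4 ⊕ -3) ⊗ (10 ⊗ 7)) gives 13.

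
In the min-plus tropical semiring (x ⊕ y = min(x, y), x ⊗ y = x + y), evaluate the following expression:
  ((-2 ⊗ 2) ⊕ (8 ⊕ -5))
((-2 ⊗ 2) ⊕ (8 ⊕ -5)) = -5

Expand innermost to outermost. Recall ⊕ takes the minimum of its arguments and ⊗ takes their sum. Working out the expression ((-2 ⊗ 2) ⊕ (8 ⊕ -5)) gives -5.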